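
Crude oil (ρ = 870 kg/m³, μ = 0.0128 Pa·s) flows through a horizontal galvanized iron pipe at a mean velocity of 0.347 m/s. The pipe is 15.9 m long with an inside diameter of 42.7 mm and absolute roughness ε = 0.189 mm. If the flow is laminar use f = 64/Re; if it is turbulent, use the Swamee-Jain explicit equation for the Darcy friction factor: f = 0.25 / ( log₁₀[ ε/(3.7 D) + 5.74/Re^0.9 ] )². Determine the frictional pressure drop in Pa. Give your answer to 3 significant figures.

Reynolds number Re = ρVD/μ = 870 · 0.347 · 0.0427 / 0.0128 = 1007.
Re < 2300 → laminar flow, so f = 64/Re = 64/1007 = 0.06355 (the turbulent correlation is not needed).
Darcy-Weisbach: ΔP = f(L/D)(ρV²/2) = 0.06355·(15.9/0.0427)·(870·0.347²/2) = 0.06355·372.4·52.38 = 1239 Pa.

ΔP ≈ 1240 Pa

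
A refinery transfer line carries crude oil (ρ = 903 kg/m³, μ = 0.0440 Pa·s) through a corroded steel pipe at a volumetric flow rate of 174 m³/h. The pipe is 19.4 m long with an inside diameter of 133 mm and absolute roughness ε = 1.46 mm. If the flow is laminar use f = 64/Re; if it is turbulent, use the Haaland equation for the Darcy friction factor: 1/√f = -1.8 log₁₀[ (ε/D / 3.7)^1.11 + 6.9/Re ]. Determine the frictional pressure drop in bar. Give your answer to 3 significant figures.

Q = 174 m³/h = 174/3600 = 0.04833 m³/s.
Cross-sectional area A = πD²/4 = π(0.133)²/4 = 0.01389 m²; mean velocity V = Q/A = 0.04833/0.01389 = 3.479 m/s.
Reynolds number Re = ρVD/μ = 903 · 3.479 · 0.133 / 0.044 = 9496.
Re > 4000 → turbulent. Relative roughness ε/D = 0.00146/0.133 = 0.011. Haaland: 1/√f = -1.8 log₁₀[(0.011/3.7)^1.11 + 6.9/9496] = -1.8 log₁₀[0.00156 + 0.000727] = 4.752, so f = 0.04428.
Darcy-Weisbach: ΔP = f(L/D)(ρV²/2) = 0.04428·(19.4/0.133)·(903·3.479²/2) = 0.04428·145.9·5465 = 3.53e+04 Pa.
ΔP = 3.53e+04 Pa = 0.353 bar.

ΔP ≈ 0.353 bar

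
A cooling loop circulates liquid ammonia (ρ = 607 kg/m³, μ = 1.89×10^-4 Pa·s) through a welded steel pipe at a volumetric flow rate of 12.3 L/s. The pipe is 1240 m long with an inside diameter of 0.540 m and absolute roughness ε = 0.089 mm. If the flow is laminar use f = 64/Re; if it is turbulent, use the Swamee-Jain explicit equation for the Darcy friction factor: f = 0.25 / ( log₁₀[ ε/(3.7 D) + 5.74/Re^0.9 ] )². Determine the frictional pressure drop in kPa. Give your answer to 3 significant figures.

ΔP ≈ 0.0383 kPa

Q = 12.3 L/s = 12.3/1000 = 0.0123 m³/s.
Cross-sectional area A = πD²/4 = π(0.54)²/4 = 0.229 m²; mean velocity V = Q/A = 0.0123/0.229 = 0.05371 m/s.
Reynolds number Re = ρVD/μ = 607 · 0.05371 · 0.54 / 0.000189 = 9.314e+04.
Re > 4000 → turbulent. Relative roughness ε/D = 8.9e-05/0.54 = 0.000165. Swamee-Jain: f = 0.25/(log₁₀[0.000165/3.7 + 5.74/9.314e+04^0.9])² = 0.25/(log₁₀[4.45e-05 + 0.000193])² = 0.25/(-3.623)² = 0.01904.
Darcy-Weisbach: ΔP = f(L/D)(ρV²/2) = 0.01904·(1240/0.54)·(607·0.05371²/2) = 0.01904·2296·0.8754 = 38.28 Pa.
ΔP = 38.28 Pa = 0.0383 kPa.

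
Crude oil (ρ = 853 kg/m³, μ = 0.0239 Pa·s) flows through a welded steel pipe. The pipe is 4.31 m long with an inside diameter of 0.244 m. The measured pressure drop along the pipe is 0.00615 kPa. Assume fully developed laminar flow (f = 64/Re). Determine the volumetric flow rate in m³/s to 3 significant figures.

Q ≈ 0.00519 m³/s

For laminar flow, f = 64/Re with Re = ρVD/μ, so Darcy-Weisbach reduces to ΔP = 32μLV/D². Solving for V: V = ΔP·D²/(32μL) = 6.15·(0.244)²/(32·0.0239·4.31) = 0.1111 m/s.
Check: Re = ρVD/μ = 853·0.1111·0.244/0.0239 = 967.3 < 2300, so the laminar assumption holds.
Q = V·A = 0.1111·(π/4·0.244²) = 0.005194 m³/s = 0.00519 m³/s.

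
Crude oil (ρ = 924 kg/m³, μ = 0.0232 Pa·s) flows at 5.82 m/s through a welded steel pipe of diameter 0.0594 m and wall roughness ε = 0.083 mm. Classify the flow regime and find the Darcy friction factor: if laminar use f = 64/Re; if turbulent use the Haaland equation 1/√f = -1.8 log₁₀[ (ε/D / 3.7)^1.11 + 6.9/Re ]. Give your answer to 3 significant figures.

Re = ρVD/μ = 924·5.82·0.0594/0.0232 = 1.377e+04.
Re > 4000 → turbulent. ε/D = 8.3e-05/0.0594 = 0.0014; Haaland: 1/√f = -1.8 log₁₀[0.000159 + 0.000501] = 5.725, so f = 0.03051.

f ≈ 0.0305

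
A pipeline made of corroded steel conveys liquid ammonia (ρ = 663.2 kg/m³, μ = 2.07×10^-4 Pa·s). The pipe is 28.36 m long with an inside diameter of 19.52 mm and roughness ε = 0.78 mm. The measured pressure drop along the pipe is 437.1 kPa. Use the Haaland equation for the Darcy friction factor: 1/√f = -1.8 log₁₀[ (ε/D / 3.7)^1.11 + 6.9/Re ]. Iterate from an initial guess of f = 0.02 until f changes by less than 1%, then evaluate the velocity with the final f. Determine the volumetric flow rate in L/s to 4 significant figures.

Q ≈ 1.119 L/s

Rearranging Darcy-Weisbach: V = √(2·ΔP·D/(f·L·ρ)). With ε/D = 0.00078/0.01952 = 0.04, iterate starting from f = 0.02:
  f = 0.02 → V = √(2·4.371e+05·0.01952/(0.02·28.36·663.2)) = 6.735 m/s; Re = ρVD/μ = 4.212e+05; f → 0.06484
  f = 0.06484 → V = 3.741 m/s; Re = 2.339e+05; f → 0.06489
Converged (Δf/f < 1%). With the final f = 0.06489: V = √(2·4.371e+05·0.01952/(0.06489·28.36·663.2)) = 3.739 m/s.
Q = V·A = 3.739·(π/4·0.01952²) = 0.001119 m³/s = 1.119 L/s.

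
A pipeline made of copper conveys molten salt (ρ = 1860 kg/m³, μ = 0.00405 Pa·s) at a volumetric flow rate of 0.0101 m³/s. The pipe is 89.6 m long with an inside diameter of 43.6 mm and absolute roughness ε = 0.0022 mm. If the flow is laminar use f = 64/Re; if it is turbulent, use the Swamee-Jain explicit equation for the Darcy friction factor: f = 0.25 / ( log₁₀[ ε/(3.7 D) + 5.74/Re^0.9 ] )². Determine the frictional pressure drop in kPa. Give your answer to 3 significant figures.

ΔP ≈ 1500 kPa

Cross-sectional area A = πD²/4 = π(0.0436)²/4 = 0.001493 m²; mean velocity V = Q/A = 0.0101/0.001493 = 6.765 m/s.
Reynolds number Re = ρVD/μ = 1860 · 6.765 · 0.0436 / 0.00405 = 1.355e+05.
Re > 4000 → turbulent. Relative roughness ε/D = 2.2e-06/0.0436 = 5.05e-05. Swamee-Jain: f = 0.25/(log₁₀[5.05e-05/3.7 + 5.74/1.355e+05^0.9])² = 0.25/(log₁₀[1.36e-05 + 0.000138])² = 0.25/(-3.819)² = 0.01714.
Darcy-Weisbach: ΔP = f(L/D)(ρV²/2) = 0.01714·(89.6/0.0436)·(1860·6.765²/2) = 0.01714·2055·4.256e+04 = 1.499e+06 Pa.
ΔP = 1.499e+06 Pa = 1500 kPa.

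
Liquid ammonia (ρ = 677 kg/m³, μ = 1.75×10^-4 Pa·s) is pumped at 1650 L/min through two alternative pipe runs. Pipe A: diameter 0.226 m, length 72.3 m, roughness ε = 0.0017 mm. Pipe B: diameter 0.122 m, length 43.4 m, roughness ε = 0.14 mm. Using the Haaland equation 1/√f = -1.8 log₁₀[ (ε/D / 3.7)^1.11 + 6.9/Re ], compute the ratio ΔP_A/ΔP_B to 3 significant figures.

ΔP_A/ΔP_B ≈ 0.0473

Pipe A: V = Q/A = 0.0275/0.04011 = 0.6855 m/s; Re = 5.994e+05; ε/D = 7.52e-06; Haaland → f = 0.01274; ΔP_A = f(L/D)(ρV²/2) = 648.6 Pa.
Pipe B: V = Q/A = 0.0275/0.01169 = 2.352 m/s; Re = 1.11e+06; ε/D = 0.00115; Haaland → f = 0.02057; ΔP_B = f(L/D)(ρV²/2) = 1.371e+04 Pa.
ΔP_A/ΔP_B = 648.6/1.371e+04 = 0.0473.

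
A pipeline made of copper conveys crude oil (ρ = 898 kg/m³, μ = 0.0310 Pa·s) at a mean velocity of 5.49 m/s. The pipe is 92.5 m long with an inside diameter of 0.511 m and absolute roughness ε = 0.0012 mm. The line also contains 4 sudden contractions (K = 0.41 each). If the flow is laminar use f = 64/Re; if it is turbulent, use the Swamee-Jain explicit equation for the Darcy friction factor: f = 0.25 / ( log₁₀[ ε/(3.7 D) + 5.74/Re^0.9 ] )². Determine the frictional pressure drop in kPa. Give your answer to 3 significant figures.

ΔP ≈ 67.9 kPa

Reynolds number Re = ρVD/μ = 898 · 5.49 · 0.511 / 0.031 = 8.127e+04.
Re > 4000 → turbulent. Relative roughness ε/D = 1.2e-06/0.511 = 2.35e-06. Swamee-Jain: f = 0.25/(log₁₀[2.35e-06/3.7 + 5.74/8.127e+04^0.9])² = 0.25/(log₁₀[6.35e-07 + 0.000219])² = 0.25/(-3.659)² = 0.01868.
Total minor-loss coefficient ΣK = 4·0.41 = 1.64.
ΔP = [f·L/D + ΣK]·(ρV²/2) = [0.01868·92.5/0.511 + 1.64]·(898·5.49²/2) = [3.381 + 1.64]·1.353e+04 = 6.794e+04 Pa.
ΔP = 6.794e+04 Pa = 67.9 kPa.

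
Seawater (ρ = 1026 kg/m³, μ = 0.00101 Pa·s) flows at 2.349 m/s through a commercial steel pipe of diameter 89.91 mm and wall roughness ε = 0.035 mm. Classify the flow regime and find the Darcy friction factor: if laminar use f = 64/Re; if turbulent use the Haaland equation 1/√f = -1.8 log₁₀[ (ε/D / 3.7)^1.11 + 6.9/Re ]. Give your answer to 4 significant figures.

Re = ρVD/μ = 1026·2.349·0.08991/0.00101 = 2.145e+05.
Re > 4000 → turbulent. ε/D = 3.5e-05/0.08991 = 0.000389; Haaland: 1/√f = -1.8 log₁₀[3.84e-05 + 3.22e-05] = 7.472, so f = 0.01791.

f ≈ 0.01791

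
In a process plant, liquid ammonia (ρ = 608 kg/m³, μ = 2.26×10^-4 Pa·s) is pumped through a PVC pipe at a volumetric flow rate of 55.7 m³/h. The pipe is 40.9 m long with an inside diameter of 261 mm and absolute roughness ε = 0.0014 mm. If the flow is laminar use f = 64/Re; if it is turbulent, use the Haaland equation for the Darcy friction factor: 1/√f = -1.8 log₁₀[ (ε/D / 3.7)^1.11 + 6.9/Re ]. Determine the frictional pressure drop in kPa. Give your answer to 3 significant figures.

Q = 55.7 m³/h = 55.7/3600 = 0.01547 m³/s.
Cross-sectional area A = πD²/4 = π(0.261)²/4 = 0.0535 m²; mean velocity V = Q/A = 0.01547/0.0535 = 0.2892 m/s.
Reynolds number Re = ρVD/μ = 608 · 0.2892 · 0.261 / 0.000226 = 2.031e+05.
Re > 4000 → turbulent. Relative roughness ε/D = 1.4e-06/0.261 = 5.36e-06. Haaland: 1/√f = -1.8 log₁₀[(5.36e-06/3.7)^1.11 + 6.9/2.031e+05] = -1.8 log₁₀[3.3e-07 + 3.4e-05] = 8.036, so f = 0.01548.
Darcy-Weisbach: ΔP = f(L/D)(ρV²/2) = 0.01548·(40.9/0.261)·(608·0.2892²/2) = 0.01548·156.7·25.42 = 61.69 Pa.
ΔP = 61.69 Pa = 0.0617 kPa.

ΔP ≈ 0.0617 kPa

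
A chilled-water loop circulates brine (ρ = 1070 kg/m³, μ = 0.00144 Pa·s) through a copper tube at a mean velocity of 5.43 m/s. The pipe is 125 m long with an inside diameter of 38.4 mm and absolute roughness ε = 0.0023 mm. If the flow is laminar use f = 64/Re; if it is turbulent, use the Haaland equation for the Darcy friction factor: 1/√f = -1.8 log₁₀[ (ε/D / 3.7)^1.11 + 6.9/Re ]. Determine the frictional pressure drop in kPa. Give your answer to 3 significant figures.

Reynolds number Re = ρVD/μ = 1070 · 5.43 · 0.0384 / 0.00144 = 1.549e+05.
Re > 4000 → turbulent. Relative roughness ε/D = 2.3e-06/0.0384 = 5.99e-05. Haaland: 1/√f = -1.8 log₁₀[(5.99e-05/3.7)^1.11 + 6.9/1.549e+05] = -1.8 log₁₀[4.81e-06 + 4.45e-05] = 7.752, so f = 0.01664.
Darcy-Weisbach: ΔP = f(L/D)(ρV²/2) = 0.01664·(125/0.0384)·(1070·5.43²/2) = 0.01664·3255·1.577e+04 = 8.545e+05 Pa.
ΔP = 8.545e+05 Pa = 854 kPa.

ΔP ≈ 854 kPa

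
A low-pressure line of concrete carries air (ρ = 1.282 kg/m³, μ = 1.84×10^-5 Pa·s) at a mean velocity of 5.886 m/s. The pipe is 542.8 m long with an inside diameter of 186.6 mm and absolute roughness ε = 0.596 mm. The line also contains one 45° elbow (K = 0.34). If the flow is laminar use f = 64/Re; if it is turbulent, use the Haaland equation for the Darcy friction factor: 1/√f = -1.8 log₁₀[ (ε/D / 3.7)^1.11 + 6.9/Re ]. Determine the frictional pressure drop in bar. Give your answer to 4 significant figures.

Reynolds number Re = ρVD/μ = 1.282 · 5.886 · 0.1866 / 1.84e-05 = 7.652e+04.
Re > 4000 → turbulent. Relative roughness ε/D = 0.000596/0.1866 = 0.00319. Haaland: 1/√f = -1.8 log₁₀[(0.00319/3.7)^1.11 + 6.9/7.652e+04] = -1.8 log₁₀[0.000397 + 9.02e-05] = 5.962, so f = 0.02814.
Total minor-loss coefficient ΣK = 1·0.34 = 0.34.
ΔP = [f·L/D + ΣK]·(ρV²/2) = [0.02814·542.8/0.1866 + 0.34]·(1.282·5.886²/2) = [81.84 + 0.34]·22.21 = 1825 Pa.
ΔP = 1825 Pa = 0.01825 bar.

ΔP ≈ 0.01825 bar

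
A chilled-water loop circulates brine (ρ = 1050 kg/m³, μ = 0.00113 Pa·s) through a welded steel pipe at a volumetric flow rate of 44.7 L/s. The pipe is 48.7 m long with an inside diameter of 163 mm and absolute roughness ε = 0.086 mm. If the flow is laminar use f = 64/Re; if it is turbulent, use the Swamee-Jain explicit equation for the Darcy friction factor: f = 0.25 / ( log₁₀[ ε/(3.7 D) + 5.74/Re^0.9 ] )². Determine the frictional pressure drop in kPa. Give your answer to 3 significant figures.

ΔP ≈ 13.2 kPa

Q = 44.7 L/s = 44.7/1000 = 0.0447 m³/s.
Cross-sectional area A = πD²/4 = π(0.163)²/4 = 0.02087 m²; mean velocity V = Q/A = 0.0447/0.02087 = 2.142 m/s.
Reynolds number Re = ρVD/μ = 1050 · 2.142 · 0.163 / 0.00113 = 3.244e+05.
Re > 4000 → turbulent. Relative roughness ε/D = 8.6e-05/0.163 = 0.000528. Swamee-Jain: f = 0.25/(log₁₀[0.000528/3.7 + 5.74/3.244e+05^0.9])² = 0.25/(log₁₀[0.000143 + 6.29e-05])² = 0.25/(-3.687)² = 0.01839.
Darcy-Weisbach: ΔP = f(L/D)(ρV²/2) = 0.01839·(48.7/0.163)·(1050·2.142²/2) = 0.01839·298.8·2409 = 1.324e+04 Pa.
ΔP = 1.324e+04 Pa = 13.2 kPa.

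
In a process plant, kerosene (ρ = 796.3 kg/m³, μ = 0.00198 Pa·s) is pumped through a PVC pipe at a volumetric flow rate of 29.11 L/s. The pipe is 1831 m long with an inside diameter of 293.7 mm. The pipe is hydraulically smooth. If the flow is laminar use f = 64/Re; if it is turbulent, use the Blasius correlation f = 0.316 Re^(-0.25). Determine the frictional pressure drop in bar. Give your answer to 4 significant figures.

Q = 29.11 L/s = 29.11/1000 = 0.02911 m³/s.
Cross-sectional area A = πD²/4 = π(0.2937)²/4 = 0.06775 m²; mean velocity V = Q/A = 0.02911/0.06775 = 0.4297 m/s.
Reynolds number Re = ρVD/μ = 796.3 · 0.4297 · 0.2937 / 0.00198 = 5.075e+04.
Re > 4000 → turbulent. Smooth-pipe (Blasius): f = 0.316 Re^(-0.25) = 0.316/(5.075e+04)^0.25 = 0.02105.
Darcy-Weisbach: ΔP = f(L/D)(ρV²/2) = 0.02105·(1831/0.2937)·(796.3·0.4297²/2) = 0.02105·6234·73.51 = 9648 Pa.
ΔP = 9648 Pa = 0.09648 bar.

ΔP ≈ 0.09648 bar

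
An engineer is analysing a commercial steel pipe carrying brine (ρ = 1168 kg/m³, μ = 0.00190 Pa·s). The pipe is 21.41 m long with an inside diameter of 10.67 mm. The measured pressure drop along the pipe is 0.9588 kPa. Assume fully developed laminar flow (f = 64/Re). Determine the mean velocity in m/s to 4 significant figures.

For laminar flow, f = 64/Re with Re = ρVD/μ, so Darcy-Weisbach reduces to ΔP = 32μLV/D². Solving for V: V = ΔP·D²/(32μL) = 958.8·(0.01067)²/(32·0.0019·21.41) = 0.08386 m/s.
Check: Re = ρVD/μ = 1168·0.08386·0.01067/0.0019 = 550 < 2300, so the laminar assumption holds.

V ≈ 0.08386 m/s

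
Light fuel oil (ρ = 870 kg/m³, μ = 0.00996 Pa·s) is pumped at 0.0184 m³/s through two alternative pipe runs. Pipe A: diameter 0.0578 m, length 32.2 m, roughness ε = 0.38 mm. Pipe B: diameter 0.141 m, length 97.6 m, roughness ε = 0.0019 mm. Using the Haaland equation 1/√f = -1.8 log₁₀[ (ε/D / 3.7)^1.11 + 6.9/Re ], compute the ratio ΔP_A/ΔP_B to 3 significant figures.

Pipe A: V = Q/A = 0.0184/0.002624 = 7.012 m/s; Re = 3.54e+04; ε/D = 0.00657; Haaland → f = 0.03507; ΔP_A = f(L/D)(ρV²/2) = 4.18e+05 Pa.
Pipe B: V = Q/A = 0.0184/0.01561 = 1.178 m/s; Re = 1.451e+04; ε/D = 1.35e-05; Haaland → f = 0.02797; ΔP_B = f(L/D)(ρV²/2) = 1.169e+04 Pa.
ΔP_A/ΔP_B = 4.18e+05/1.169e+04 = 35.7.

ΔP_A/ΔP_B ≈ 35.7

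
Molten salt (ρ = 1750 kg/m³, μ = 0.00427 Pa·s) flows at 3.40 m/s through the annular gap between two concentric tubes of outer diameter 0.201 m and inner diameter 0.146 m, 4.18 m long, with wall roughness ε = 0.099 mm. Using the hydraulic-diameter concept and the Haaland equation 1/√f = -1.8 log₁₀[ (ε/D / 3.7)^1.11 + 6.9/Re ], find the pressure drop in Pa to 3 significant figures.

Hydraulic diameter D_h = 4A/P = D_o - D_i = 0.201 - 0.146 = 0.055 m.
Re = ρVD_h/μ = 1750·3.4·0.055/0.00427 = 7.664e+04.
ε/D_h = 9.9e-05/0.055 = 0.0018; Haaland gives 1/√f = -1.8 log₁₀[0.00021+9e-05] = 6.341, so f = 0.02487.
ΔP = f(L/D_h)(ρV²/2) = 0.02487·4.18/0.055·1.012e+04 = 1.912e+04 Pa.

ΔP ≈ 19100 Pa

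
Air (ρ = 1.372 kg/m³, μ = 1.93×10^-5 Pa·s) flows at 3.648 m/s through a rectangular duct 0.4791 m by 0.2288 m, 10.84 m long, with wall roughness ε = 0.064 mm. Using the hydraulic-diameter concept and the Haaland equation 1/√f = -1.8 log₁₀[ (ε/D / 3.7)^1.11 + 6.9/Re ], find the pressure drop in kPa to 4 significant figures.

ΔP ≈ 0.006229 kPa

Hydraulic diameter D_h = 4A/P = 4·(0.4791·0.2288)/(2·(0.4791+0.2288)) = 0.4385/1.416 = 0.3097 m.
Re = ρVD_h/μ = 1.372·3.648·0.3097/1.93e-05 = 8.031e+04.
ε/D_h = 6.4e-05/0.3097 = 0.000207; Haaland gives 1/√f = -1.8 log₁₀[1.9e-05+8.59e-05] = 7.162, so f = 0.01949.
ΔP = f(L/D_h)(ρV²/2) = 0.01949·10.84/0.3097·9.129 = 6.229 Pa.
ΔP = 0.006229 kPa.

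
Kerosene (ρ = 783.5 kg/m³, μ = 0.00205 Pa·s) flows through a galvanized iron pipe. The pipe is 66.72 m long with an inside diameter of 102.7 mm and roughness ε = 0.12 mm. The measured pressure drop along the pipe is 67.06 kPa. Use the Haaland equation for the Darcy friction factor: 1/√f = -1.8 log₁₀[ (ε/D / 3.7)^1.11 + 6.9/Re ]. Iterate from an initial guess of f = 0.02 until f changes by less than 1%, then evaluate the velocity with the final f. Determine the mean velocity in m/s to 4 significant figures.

V ≈ 3.458 m/s

Rearranging Darcy-Weisbach: V = √(2·ΔP·D/(f·L·ρ)). With ε/D = 0.00012/0.1027 = 0.00117, iterate starting from f = 0.02:
  f = 0.02 → V = √(2·6.706e+04·0.1027/(0.02·66.72·783.5)) = 3.63 m/s; Re = ρVD/μ = 1.425e+05; f → 0.02197
  f = 0.02197 → V = 3.463 m/s; Re = 1.359e+05; f → 0.02203
Converged (Δf/f < 1%). With the final f = 0.02203: V = √(2·6.706e+04·0.1027/(0.02203·66.72·783.5)) = 3.458 m/s.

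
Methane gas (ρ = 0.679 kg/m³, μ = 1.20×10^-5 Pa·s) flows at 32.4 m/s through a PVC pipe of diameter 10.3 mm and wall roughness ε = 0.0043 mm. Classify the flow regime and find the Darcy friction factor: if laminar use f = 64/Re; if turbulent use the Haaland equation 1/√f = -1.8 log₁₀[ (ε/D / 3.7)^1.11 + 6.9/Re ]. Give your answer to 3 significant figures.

f ≈ 0.0268

Re = ρVD/μ = 0.679·32.4·0.0103/1.2e-05 = 1.888e+04.
Re > 4000 → turbulent. ε/D = 4.3e-06/0.0103 = 0.000417; Haaland: 1/√f = -1.8 log₁₀[4.15e-05 + 0.000365] = 6.103, so f = 0.02685.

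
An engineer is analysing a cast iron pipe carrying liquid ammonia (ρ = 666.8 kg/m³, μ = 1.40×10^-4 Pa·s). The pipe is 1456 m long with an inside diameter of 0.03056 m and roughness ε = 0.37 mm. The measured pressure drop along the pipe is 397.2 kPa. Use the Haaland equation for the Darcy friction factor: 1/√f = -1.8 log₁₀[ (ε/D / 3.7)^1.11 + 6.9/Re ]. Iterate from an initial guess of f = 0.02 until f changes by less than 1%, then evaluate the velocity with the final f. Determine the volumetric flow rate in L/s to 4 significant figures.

Q ≈ 0.5728 L/s

Rearranging Darcy-Weisbach: V = √(2·ΔP·D/(f·L·ρ)). With ε/D = 0.00037/0.03056 = 0.0121, iterate starting from f = 0.02:
  f = 0.02 → V = √(2·3.972e+05·0.03056/(0.02·1456·666.8)) = 1.118 m/s; Re = ρVD/μ = 1.628e+05; f → 0.04087
  f = 0.04087 → V = 0.7822 m/s; Re = 1.139e+05; f → 0.041
Converged (Δf/f < 1%). With the final f = 0.041: V = √(2·3.972e+05·0.03056/(0.041·1456·666.8)) = 0.781 m/s.
Q = V·A = 0.781·(π/4·0.03056²) = 0.0005728 m³/s = 0.5728 L/s.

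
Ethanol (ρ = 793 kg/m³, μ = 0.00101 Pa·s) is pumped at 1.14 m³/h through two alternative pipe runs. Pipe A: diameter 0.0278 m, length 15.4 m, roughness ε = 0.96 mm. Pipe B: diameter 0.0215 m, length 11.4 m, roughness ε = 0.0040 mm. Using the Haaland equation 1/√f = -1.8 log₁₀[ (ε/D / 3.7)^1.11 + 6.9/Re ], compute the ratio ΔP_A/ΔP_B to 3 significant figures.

Pipe A: V = Q/A = 0.0003167/0.000607 = 0.5217 m/s; Re = 1.139e+04; ε/D = 0.0345; Haaland → f = 0.06328; ΔP_A = f(L/D)(ρV²/2) = 3783 Pa.
Pipe B: V = Q/A = 0.0003167/0.0003631 = 0.8722 m/s; Re = 1.472e+04; ε/D = 0.000186; Haaland → f = 0.02811; ΔP_B = f(L/D)(ρV²/2) = 4496 Pa.
ΔP_A/ΔP_B = 3783/4496 = 0.841.

ΔP_A/ΔP_B ≈ 0.841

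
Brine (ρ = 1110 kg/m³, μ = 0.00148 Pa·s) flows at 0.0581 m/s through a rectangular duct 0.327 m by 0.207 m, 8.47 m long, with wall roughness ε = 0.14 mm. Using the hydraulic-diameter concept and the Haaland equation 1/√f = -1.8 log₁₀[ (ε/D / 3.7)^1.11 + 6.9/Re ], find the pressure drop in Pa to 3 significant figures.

ΔP ≈ 1.93 Pa

Hydraulic diameter D_h = 4A/P = 4·(0.327·0.207)/(2·(0.327+0.207)) = 0.2708/1.068 = 0.2535 m.
Re = ρVD_h/μ = 1110·0.0581·0.2535/0.00148 = 1.105e+04.
ε/D_h = 0.00014/0.2535 = 0.000552; Haaland gives 1/√f = -1.8 log₁₀[5.66e-05+0.000625] = 5.7, so f = 0.03078.
ΔP = f(L/D_h)(ρV²/2) = 0.03078·8.47/0.2535·1.873 = 1.926 Pa.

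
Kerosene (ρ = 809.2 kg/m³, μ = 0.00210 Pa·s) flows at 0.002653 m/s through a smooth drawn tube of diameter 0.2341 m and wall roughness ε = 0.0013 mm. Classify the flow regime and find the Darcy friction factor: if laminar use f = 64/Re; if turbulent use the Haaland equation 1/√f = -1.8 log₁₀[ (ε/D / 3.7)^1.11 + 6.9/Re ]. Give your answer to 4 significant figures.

Re = ρVD/μ = 809.2·0.002653·0.2341/0.0021 = 239.3.
Re < 2300 → laminar, so f = 64/Re = 0.2674 (roughness is irrelevant in laminar flow).

f ≈ 0.2674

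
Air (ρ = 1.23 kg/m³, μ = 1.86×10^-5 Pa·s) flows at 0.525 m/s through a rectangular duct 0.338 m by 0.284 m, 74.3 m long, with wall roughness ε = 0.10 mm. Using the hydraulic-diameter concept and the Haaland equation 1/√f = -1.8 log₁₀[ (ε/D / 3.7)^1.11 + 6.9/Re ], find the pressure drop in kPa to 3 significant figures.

Hydraulic diameter D_h = 4A/P = 4·(0.338·0.284)/(2·(0.338+0.284)) = 0.384/1.244 = 0.3087 m.
Re = ρVD_h/μ = 1.23·0.525·0.3087/1.86e-05 = 1.072e+04.
ε/D_h = 0.0001/0.3087 = 0.000324; Haaland gives 1/√f = -1.8 log₁₀[3.13e-05+0.000644] = 5.707, so f = 0.0307.
ΔP = f(L/D_h)(ρV²/2) = 0.0307·74.3/0.3087·0.1695 = 1.253 Pa.
ΔP = 0.00125 kPa.

ΔP ≈ 0.00125 kPa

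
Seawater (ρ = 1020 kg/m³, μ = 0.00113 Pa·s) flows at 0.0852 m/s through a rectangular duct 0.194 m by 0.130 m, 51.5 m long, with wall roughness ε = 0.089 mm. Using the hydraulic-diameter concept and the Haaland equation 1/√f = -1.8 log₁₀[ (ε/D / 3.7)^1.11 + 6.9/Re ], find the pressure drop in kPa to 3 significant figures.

Hydraulic diameter D_h = 4A/P = 4·(0.194·0.13)/(2·(0.194+0.13)) = 0.1009/0.648 = 0.1557 m.
Re = ρVD_h/μ = 1020·0.0852·0.1557/0.00113 = 1.197e+04.
ε/D_h = 8.9e-05/0.1557 = 0.000572; Haaland gives 1/√f = -1.8 log₁₀[5.88e-05+0.000576] = 5.755, so f = 0.0302.
ΔP = f(L/D_h)(ρV²/2) = 0.0302·51.5/0.1557·3.702 = 36.98 Pa.
ΔP = 0.0370 kPa.

ΔP ≈ 0.0370 kPa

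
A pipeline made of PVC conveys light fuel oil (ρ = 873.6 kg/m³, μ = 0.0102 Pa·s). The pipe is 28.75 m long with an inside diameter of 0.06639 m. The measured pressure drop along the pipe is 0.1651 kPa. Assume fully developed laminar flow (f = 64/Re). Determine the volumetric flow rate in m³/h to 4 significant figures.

Q ≈ 0.9664 m³/h

For laminar flow, f = 64/Re with Re = ρVD/μ, so Darcy-Weisbach reduces to ΔP = 32μLV/D². Solving for V: V = ΔP·D²/(32μL) = 165.1·(0.06639)²/(32·0.0102·28.75) = 0.07755 m/s.
Check: Re = ρVD/μ = 873.6·0.07755·0.06639/0.0102 = 440.9 < 2300, so the laminar assumption holds.
Q = V·A = 0.07755·(π/4·0.06639²) = 0.0002684 m³/s = 0.9664 m³/h.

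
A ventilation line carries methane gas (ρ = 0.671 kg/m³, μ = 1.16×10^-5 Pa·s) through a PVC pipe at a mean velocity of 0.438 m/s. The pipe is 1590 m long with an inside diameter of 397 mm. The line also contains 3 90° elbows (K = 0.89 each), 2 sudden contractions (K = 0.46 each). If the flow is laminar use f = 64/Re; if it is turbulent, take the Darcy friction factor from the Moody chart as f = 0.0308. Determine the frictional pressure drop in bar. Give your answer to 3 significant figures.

ΔP ≈ 8.17×10^-5 bar

Reynolds number Re = ρVD/μ = 0.671 · 0.438 · 0.397 / 1.16e-05 = 1.006e+04.
Re > 4000 → turbulent; use the Moody-chart value f = 0.0308.
Total minor-loss coefficient ΣK = 3·0.89 + 2·0.46 = 3.59.
ΔP = [f·L/D + ΣK]·(ρV²/2) = [0.0308·1590/0.397 + 3.59]·(0.671·0.438²/2) = [123.4 + 3.59]·0.06436 = 8.171 Pa.
ΔP = 8.171 Pa = 8.17×10^-5 bar.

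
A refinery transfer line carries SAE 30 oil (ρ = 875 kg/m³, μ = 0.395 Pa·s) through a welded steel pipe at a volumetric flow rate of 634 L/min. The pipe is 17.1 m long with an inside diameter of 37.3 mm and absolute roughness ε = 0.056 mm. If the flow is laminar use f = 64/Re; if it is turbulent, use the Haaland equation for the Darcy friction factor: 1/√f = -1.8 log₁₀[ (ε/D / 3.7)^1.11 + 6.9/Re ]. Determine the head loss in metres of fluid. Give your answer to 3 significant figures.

Q = 634 L/min = 634/60000 = 0.01057 m³/s.
Cross-sectional area A = πD²/4 = π(0.0373)²/4 = 0.001093 m²; mean velocity V = Q/A = 0.01057/0.001093 = 9.67 m/s.
Reynolds number Re = ρVD/μ = 875 · 9.67 · 0.0373 / 0.395 = 799.
Re < 2300 → laminar flow, so f = 64/Re = 64/799 = 0.0801 (the turbulent correlation is not needed).
Darcy-Weisbach: ΔP = f(L/D)(ρV²/2) = 0.0801·(17.1/0.0373)·(875·9.67²/2) = 0.0801·458.4·4.091e+04 = 1.502e+06 Pa.
Head loss h_f = ΔP/(ρg) = 1.502e+06/(875·9.81) = 175 m.

h_f ≈ 175 m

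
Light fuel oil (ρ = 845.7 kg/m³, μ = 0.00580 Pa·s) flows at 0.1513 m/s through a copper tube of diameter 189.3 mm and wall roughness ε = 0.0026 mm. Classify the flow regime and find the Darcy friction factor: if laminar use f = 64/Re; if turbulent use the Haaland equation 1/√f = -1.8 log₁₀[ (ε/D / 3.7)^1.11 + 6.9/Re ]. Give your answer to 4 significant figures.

f ≈ 0.03989

Re = ρVD/μ = 845.7·0.1513·0.1893/0.0058 = 4176.
Re > 4000 → turbulent. ε/D = 2.6e-06/0.1893 = 1.37e-05; Haaland: 1/√f = -1.8 log₁₀[9.38e-07 + 0.00165] = 5.007, so f = 0.03989.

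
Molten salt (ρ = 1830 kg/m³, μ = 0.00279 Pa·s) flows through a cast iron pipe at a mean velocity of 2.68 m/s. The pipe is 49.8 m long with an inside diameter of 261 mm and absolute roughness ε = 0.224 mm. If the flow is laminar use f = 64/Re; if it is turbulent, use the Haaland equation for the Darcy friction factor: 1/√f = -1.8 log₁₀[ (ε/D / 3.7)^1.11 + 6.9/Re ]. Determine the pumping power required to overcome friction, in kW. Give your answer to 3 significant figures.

Reynolds number Re = ρVD/μ = 1830 · 2.68 · 0.261 / 0.00279 = 4.588e+05.
Re > 4000 → turbulent. Relative roughness ε/D = 0.000224/0.261 = 0.000858. Haaland: 1/√f = -1.8 log₁₀[(0.000858/3.7)^1.11 + 6.9/4.588e+05] = -1.8 log₁₀[9.24e-05 + 1.5e-05] = 7.144, so f = 0.01959.
Darcy-Weisbach: ΔP = f(L/D)(ρV²/2) = 0.01959·(49.8/0.261)·(1830·2.68²/2) = 0.01959·190.8·6572 = 2.457e+04 Pa.
Q = V·A = 2.68·0.0535 = 0.1434 m³/s.
Pumping power P = QΔP = 0.1434·2.457e+04 = 3523 W = 3.52 kW.

P ≈ 3.52 kW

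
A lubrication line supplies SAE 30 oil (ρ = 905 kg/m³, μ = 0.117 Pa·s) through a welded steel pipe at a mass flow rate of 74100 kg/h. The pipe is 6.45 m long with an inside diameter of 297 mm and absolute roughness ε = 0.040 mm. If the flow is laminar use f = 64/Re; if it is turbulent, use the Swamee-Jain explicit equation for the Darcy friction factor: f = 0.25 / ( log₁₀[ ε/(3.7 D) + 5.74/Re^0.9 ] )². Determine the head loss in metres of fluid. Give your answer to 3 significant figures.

h_f ≈ 0.0101 m

ṁ = 74100 kg/h = 74100/3600 = 20.58 kg/s.
A = πD²/4 = π(0.297)²/4 = 0.06928 m²; mean velocity V = ṁ/(ρA) = 20.58/(905 · 0.06928) = 0.3283 m/s.
Reynolds number Re = ρVD/μ = 905 · 0.3283 · 0.297 / 0.117 = 754.2.
Re < 2300 → laminar flow, so f = 64/Re = 64/754.2 = 0.08486 (the turbulent correlation is not needed).
Darcy-Weisbach: ΔP = f(L/D)(ρV²/2) = 0.08486·(6.45/0.297)·(905·0.3283²/2) = 0.08486·21.72·48.77 = 89.88 Pa.
Head loss h_f = ΔP/(ρg) = 89.88/(905·9.81) = 0.0101 m.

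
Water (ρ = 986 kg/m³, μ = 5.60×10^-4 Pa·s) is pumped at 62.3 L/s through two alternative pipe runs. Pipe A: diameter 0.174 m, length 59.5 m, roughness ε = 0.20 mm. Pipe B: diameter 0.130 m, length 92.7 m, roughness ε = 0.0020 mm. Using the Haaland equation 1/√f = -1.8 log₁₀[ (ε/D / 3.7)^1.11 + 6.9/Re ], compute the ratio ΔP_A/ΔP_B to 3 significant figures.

ΔP_A/ΔP_B ≈ 0.263

Pipe A: V = Q/A = 0.0623/0.02378 = 2.62 m/s; Re = 8.027e+05; ε/D = 0.00115; Haaland → f = 0.02066; ΔP_A = f(L/D)(ρV²/2) = 2.391e+04 Pa.
Pipe B: V = Q/A = 0.0623/0.01327 = 4.694 m/s; Re = 1.074e+06; ε/D = 1.54e-05; Haaland → f = 0.01175; ΔP_B = f(L/D)(ρV²/2) = 9.098e+04 Pa.
ΔP_A/ΔP_B = 2.391e+04/9.098e+04 = 0.263.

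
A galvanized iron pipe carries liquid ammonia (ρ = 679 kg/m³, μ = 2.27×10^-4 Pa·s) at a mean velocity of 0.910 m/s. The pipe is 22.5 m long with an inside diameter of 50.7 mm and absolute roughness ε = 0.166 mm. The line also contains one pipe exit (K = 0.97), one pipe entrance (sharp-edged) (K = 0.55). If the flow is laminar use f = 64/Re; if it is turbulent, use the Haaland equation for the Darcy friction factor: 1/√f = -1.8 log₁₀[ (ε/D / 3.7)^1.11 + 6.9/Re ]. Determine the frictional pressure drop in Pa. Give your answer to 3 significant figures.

Reynolds number Re = ρVD/μ = 679 · 0.91 · 0.0507 / 0.000227 = 1.38e+05.
Re > 4000 → turbulent. Relative roughness ε/D = 0.000166/0.0507 = 0.00327. Haaland: 1/√f = -1.8 log₁₀[(0.00327/3.7)^1.11 + 6.9/1.38e+05] = -1.8 log₁₀[0.000408 + 5e-05] = 6.01, so f = 0.02769.
Total minor-loss coefficient ΣK = 1·0.97 + 1·0.55 = 1.52.
ΔP = [f·L/D + ΣK]·(ρV²/2) = [0.02769·22.5/0.0507 + 1.52]·(679·0.91²/2) = [12.29 + 1.52]·281.1 = 3882 Pa.

ΔP ≈ 3880 Pa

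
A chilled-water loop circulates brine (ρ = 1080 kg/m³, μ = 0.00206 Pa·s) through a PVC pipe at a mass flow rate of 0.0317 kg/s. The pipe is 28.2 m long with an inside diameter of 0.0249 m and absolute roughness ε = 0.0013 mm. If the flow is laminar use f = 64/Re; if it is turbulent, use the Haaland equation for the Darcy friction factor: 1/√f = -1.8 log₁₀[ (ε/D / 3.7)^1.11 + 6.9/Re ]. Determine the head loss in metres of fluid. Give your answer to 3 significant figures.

h_f ≈ 0.0171 m

A = πD²/4 = π(0.0249)²/4 = 0.000487 m²; mean velocity V = ṁ/(ρA) = 0.0317/(1080 · 0.000487) = 0.06028 m/s.
Reynolds number Re = ρVD/μ = 1080 · 0.06028 · 0.0249 / 0.00206 = 786.9.
Re < 2300 → laminar flow, so f = 64/Re = 64/786.9 = 0.08133 (the turbulent correlation is not needed).
Darcy-Weisbach: ΔP = f(L/D)(ρV²/2) = 0.08133·(28.2/0.0249)·(1080·0.06028²/2) = 0.08133·1133·1.962 = 180.7 Pa.
Head loss h_f = ΔP/(ρg) = 180.7/(1080·9.81) = 0.0171 m.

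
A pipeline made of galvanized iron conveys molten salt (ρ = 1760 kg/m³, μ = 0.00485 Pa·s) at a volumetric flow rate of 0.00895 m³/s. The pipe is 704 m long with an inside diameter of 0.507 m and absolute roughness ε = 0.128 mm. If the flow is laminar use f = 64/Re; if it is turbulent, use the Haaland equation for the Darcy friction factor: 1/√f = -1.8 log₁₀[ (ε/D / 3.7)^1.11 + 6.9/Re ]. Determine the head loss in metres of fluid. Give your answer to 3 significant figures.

h_f ≈ 0.00458 m

Cross-sectional area A = πD²/4 = π(0.507)²/4 = 0.2019 m²; mean velocity V = Q/A = 0.00895/0.2019 = 0.04433 m/s.
Reynolds number Re = ρVD/μ = 1760 · 0.04433 · 0.507 / 0.00485 = 8156.
Re > 4000 → turbulent. Relative roughness ε/D = 0.000128/0.507 = 0.000252. Haaland: 1/√f = -1.8 log₁₀[(0.000252/3.7)^1.11 + 6.9/8156] = -1.8 log₁₀[2.38e-05 + 0.000846] = 5.509, so f = 0.03295.
Darcy-Weisbach: ΔP = f(L/D)(ρV²/2) = 0.03295·(704/0.507)·(1760·0.04433²/2) = 0.03295·1389·1.729 = 79.13 Pa.
Head loss h_f = ΔP/(ρg) = 79.13/(1760·9.81) = 0.00458 m.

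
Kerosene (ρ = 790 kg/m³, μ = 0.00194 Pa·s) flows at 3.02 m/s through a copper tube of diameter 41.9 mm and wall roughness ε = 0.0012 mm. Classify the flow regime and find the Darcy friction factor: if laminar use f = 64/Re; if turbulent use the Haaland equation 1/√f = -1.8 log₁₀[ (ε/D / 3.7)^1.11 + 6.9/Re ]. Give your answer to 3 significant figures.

Re = ρVD/μ = 790·3.02·0.0419/0.00194 = 5.153e+04.
Re > 4000 → turbulent. ε/D = 1.2e-06/0.0419 = 2.86e-05; Haaland: 1/√f = -1.8 log₁₀[2.12e-06 + 0.000134] = 6.959, so f = 0.02065.

f ≈ 0.0206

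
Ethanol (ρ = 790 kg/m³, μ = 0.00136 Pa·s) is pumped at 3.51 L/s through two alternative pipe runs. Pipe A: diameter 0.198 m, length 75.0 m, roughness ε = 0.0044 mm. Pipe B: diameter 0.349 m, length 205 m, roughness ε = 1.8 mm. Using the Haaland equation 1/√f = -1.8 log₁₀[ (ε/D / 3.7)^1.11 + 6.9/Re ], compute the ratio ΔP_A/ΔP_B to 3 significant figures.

Pipe A: V = Q/A = 0.00351/0.03079 = 0.114 m/s; Re = 1.311e+04; ε/D = 2.22e-05; Haaland → f = 0.02873; ΔP_A = f(L/D)(ρV²/2) = 55.87 Pa.
Pipe B: V = Q/A = 0.00351/0.09566 = 0.03669 m/s; Re = 7438; ε/D = 0.00516; Haaland → f = 0.03951; ΔP_B = f(L/D)(ρV²/2) = 12.34 Pa.
ΔP_A/ΔP_B = 55.87/12.34 = 4.53.

ΔP_A/ΔP_B ≈ 4.53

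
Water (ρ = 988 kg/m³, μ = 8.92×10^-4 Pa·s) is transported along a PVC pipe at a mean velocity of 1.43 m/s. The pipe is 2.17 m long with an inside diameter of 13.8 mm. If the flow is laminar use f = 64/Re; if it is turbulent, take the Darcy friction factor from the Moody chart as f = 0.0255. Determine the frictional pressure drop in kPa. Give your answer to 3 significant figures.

Reynolds number Re = ρVD/μ = 988 · 1.43 · 0.0138 / 0.000892 = 2.186e+04.
Re > 4000 → turbulent; use the Moody-chart value f = 0.0255.
Darcy-Weisbach: ΔP = f(L/D)(ρV²/2) = 0.0255·(2.17/0.0138)·(988·1.43²/2) = 0.0255·157.2·1010 = 4051 Pa.
ΔP = 4051 Pa = 4.05 kPa.

ΔP ≈ 4.05 kPa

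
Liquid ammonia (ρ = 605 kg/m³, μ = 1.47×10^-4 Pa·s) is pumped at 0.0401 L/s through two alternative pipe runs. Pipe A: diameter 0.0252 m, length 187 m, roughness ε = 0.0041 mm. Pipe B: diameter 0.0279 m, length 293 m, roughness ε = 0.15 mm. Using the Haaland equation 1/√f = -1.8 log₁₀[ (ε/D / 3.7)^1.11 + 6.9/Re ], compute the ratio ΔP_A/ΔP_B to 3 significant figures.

Pipe A: V = Q/A = 4.01e-05/0.0004988 = 0.0804 m/s; Re = 8339; ε/D = 0.000163; Haaland → f = 0.03265; ΔP_A = f(L/D)(ρV²/2) = 473.7 Pa.
Pipe B: V = Q/A = 4.01e-05/0.0006114 = 0.06559 m/s; Re = 7532; ε/D = 0.00538; Haaland → f = 0.03967; ΔP_B = f(L/D)(ρV²/2) = 542.2 Pa.
ΔP_A/ΔP_B = 473.7/542.2 = 0.874.

ΔP_A/ΔP_B ≈ 0.874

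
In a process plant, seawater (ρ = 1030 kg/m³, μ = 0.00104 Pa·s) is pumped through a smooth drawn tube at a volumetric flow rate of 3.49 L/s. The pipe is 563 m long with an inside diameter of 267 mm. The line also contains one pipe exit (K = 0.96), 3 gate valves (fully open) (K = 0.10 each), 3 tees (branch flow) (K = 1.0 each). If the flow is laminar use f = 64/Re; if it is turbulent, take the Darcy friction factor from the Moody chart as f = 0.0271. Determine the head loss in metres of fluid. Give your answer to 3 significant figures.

Q = 3.49 L/s = 3.49/1000 = 0.00349 m³/s.
Cross-sectional area A = πD²/4 = π(0.267)²/4 = 0.05599 m²; mean velocity V = Q/A = 0.00349/0.05599 = 0.06233 m/s.
Reynolds number Re = ρVD/μ = 1030 · 0.06233 · 0.267 / 0.00104 = 1.648e+04.
Re > 4000 → turbulent; use the Moody-chart value f = 0.0271.
Total minor-loss coefficient ΣK = 1·0.96 + 3·0.1 + 3·1 = 4.26.
ΔP = [f·L/D + ΣK]·(ρV²/2) = [0.0271·563/0.267 + 4.26]·(1030·0.06233²/2) = [57.14 + 4.26]·2.001 = 122.9 Pa.
Head loss h_f = ΔP/(ρg) = 122.9/(1030·9.81) = 0.0122 m.

h_f ≈ 0.0122 m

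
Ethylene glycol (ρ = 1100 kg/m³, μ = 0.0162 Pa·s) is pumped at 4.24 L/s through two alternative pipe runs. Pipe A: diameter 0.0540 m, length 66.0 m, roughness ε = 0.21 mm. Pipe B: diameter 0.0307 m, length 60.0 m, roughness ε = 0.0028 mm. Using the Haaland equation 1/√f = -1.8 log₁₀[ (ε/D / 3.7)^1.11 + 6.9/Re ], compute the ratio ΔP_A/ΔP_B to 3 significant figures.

ΔP_A/ΔP_B ≈ 0.0858

Pipe A: V = Q/A = 0.00424/0.00229 = 1.851 m/s; Re = 6788; ε/D = 0.00389; Haaland → f = 0.03879; ΔP_A = f(L/D)(ρV²/2) = 8.937e+04 Pa.
Pipe B: V = Q/A = 0.00424/0.0007402 = 5.728 m/s; Re = 1.194e+04; ε/D = 9.12e-05; Haaland → f = 0.02954; ΔP_B = f(L/D)(ρV²/2) = 1.042e+06 Pa.
ΔP_A/ΔP_B = 8.937e+04/1.042e+06 = 0.0858.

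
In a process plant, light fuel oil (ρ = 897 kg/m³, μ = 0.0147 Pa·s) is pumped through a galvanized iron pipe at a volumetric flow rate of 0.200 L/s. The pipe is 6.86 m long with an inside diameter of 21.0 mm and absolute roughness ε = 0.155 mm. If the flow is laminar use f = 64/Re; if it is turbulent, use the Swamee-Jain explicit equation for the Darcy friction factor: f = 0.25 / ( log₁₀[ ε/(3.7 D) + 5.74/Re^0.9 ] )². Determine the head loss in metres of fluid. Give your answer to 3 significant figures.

h_f ≈ 0.480 m

Q = 0.200 L/s = 0.200/1000 = 0.0002 m³/s.
Cross-sectional area A = πD²/4 = π(0.021)²/4 = 0.0003464 m²; mean velocity V = Q/A = 0.0002/0.0003464 = 0.5774 m/s.
Reynolds number Re = ρVD/μ = 897 · 0.5774 · 0.021 / 0.0147 = 739.9.
Re < 2300 → laminar flow, so f = 64/Re = 64/739.9 = 0.08649 (the turbulent correlation is not needed).
Darcy-Weisbach: ΔP = f(L/D)(ρV²/2) = 0.08649·(6.86/0.021)·(897·0.5774²/2) = 0.08649·326.7·149.5 = 4225 Pa.
Head loss h_f = ΔP/(ρg) = 4225/(897·9.81) = 0.480 m.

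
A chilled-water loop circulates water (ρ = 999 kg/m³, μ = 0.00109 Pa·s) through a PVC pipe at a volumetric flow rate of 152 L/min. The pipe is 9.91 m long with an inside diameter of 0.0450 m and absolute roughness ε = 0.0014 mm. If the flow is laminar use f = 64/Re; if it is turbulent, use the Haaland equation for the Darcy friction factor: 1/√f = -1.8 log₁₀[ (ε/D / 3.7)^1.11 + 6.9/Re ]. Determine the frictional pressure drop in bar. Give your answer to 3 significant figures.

ΔP ≈ 0.0547 bar

Q = 152 L/min = 152/60000 = 0.002533 m³/s.
Cross-sectional area A = πD²/4 = π(0.045)²/4 = 0.00159 m²; mean velocity V = Q/A = 0.002533/0.00159 = 1.593 m/s.
Reynolds number Re = ρVD/μ = 999 · 1.593 · 0.045 / 0.00109 = 6.569e+04.
Re > 4000 → turbulent. Relative roughness ε/D = 1.4e-06/0.045 = 3.11e-05. Haaland: 1/√f = -1.8 log₁₀[(3.11e-05/3.7)^1.11 + 6.9/6.569e+04] = -1.8 log₁₀[2.33e-06 + 0.000105] = 7.145, so f = 0.01959.
Darcy-Weisbach: ΔP = f(L/D)(ρV²/2) = 0.01959·(9.91/0.045)·(999·1.593²/2) = 0.01959·220.2·1267 = 5468 Pa.
ΔP = 5468 Pa = 0.0547 bar.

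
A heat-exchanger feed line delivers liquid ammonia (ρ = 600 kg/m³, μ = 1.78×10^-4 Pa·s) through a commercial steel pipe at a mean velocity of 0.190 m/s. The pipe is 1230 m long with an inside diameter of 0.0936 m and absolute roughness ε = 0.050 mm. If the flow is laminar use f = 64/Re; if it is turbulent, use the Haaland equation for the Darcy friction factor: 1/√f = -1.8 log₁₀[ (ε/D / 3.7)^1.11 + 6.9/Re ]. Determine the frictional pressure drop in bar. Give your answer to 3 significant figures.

Reynolds number Re = ρVD/μ = 600 · 0.19 · 0.0936 / 0.000178 = 5.995e+04.
Re > 4000 → turbulent. Relative roughness ε/D = 5e-05/0.0936 = 0.000534. Haaland: 1/√f = -1.8 log₁₀[(0.000534/3.7)^1.11 + 6.9/5.995e+04] = -1.8 log₁₀[5.46e-05 + 0.000115] = 6.787, so f = 0.02171.
Darcy-Weisbach: ΔP = f(L/D)(ρV²/2) = 0.02171·(1230/0.0936)·(600·0.19²/2) = 0.02171·1.314e+04·10.83 = 3090 Pa.
ΔP = 3090 Pa = 0.0309 bar.

ΔP ≈ 0.0309 bar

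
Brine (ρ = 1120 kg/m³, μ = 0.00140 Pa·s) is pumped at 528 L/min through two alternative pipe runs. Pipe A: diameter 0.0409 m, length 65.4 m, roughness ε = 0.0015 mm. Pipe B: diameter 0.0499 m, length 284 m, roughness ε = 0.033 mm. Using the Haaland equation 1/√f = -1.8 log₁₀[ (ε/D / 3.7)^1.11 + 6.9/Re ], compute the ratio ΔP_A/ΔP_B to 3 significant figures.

Pipe A: V = Q/A = 0.0088/0.001314 = 6.698 m/s; Re = 2.192e+05; ε/D = 3.67e-05; Haaland → f = 0.01548; ΔP_A = f(L/D)(ρV²/2) = 6.219e+05 Pa.
Pipe B: V = Q/A = 0.0088/0.001956 = 4.5 m/s; Re = 1.796e+05; ε/D = 0.000661; Haaland → f = 0.0196; ΔP_B = f(L/D)(ρV²/2) = 1.265e+06 Pa.
ΔP_A/ΔP_B = 6.219e+05/1.265e+06 = 0.492.

ΔP_A/ΔP_B ≈ 0.492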